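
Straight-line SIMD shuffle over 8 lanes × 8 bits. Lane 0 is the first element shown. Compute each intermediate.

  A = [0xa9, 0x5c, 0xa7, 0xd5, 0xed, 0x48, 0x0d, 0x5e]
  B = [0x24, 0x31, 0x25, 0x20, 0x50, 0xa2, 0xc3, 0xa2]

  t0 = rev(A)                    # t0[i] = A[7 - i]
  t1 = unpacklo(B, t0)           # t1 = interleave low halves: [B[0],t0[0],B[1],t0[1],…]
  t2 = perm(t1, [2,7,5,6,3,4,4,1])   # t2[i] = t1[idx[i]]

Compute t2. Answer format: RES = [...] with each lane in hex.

t0 = [0x5e, 0x0d, 0x48, 0xed, 0xd5, 0xa7, 0x5c, 0xa9]
t1 = [0x24, 0x5e, 0x31, 0x0d, 0x25, 0x48, 0x20, 0xed]
t2 = [0x31, 0xed, 0x48, 0x20, 0x0d, 0x25, 0x25, 0x5e]

RES = [0x31, 0xed, 0x48, 0x20, 0x0d, 0x25, 0x25, 0x5e]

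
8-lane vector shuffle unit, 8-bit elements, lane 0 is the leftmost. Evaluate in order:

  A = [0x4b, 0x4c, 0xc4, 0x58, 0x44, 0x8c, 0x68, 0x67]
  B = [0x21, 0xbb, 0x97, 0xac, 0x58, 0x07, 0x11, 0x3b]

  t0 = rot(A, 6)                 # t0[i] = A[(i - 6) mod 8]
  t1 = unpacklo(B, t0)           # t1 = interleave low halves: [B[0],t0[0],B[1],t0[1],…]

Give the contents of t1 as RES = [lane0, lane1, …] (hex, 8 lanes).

RES = [0x21, 0xc4, 0xbb, 0x58, 0x97, 0x44, 0xac, 0x8c]

→ t0 |c4|58|44|8c|68|67|4b|4c|
→ t1 |21|c4|bb|58|97|44|ac|8c|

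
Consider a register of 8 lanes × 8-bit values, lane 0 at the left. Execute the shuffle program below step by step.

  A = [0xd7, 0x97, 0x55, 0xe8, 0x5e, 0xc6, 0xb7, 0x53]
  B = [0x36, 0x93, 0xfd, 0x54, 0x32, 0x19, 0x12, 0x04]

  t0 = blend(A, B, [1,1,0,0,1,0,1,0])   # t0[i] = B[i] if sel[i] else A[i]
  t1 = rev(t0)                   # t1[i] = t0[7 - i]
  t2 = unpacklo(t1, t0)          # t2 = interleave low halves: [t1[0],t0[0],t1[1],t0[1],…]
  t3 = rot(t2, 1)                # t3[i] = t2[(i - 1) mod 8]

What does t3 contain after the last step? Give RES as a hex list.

  t0: 36 93 55 e8 32 c6 12 53
  t1: 53 12 c6 32 e8 55 93 36
  t2: 53 36 12 93 c6 55 32 e8
  t3: e8 53 36 12 93 c6 55 32

RES = [0xe8, 0x53, 0x36, 0x12, 0x93, 0xc6, 0x55, 0x32]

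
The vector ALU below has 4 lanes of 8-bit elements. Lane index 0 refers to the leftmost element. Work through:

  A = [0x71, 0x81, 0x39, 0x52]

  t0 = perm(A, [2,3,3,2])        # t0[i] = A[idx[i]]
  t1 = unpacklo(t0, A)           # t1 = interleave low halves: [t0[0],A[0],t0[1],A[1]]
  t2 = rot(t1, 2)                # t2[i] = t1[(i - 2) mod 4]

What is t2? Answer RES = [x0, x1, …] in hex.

RES = [0x52, 0x81, 0x39, 0x71]

t0 = [0x39, 0x52, 0x52, 0x39]
t1 = [0x39, 0x71, 0x52, 0x81]
t2 = [0x52, 0x81, 0x39, 0x71]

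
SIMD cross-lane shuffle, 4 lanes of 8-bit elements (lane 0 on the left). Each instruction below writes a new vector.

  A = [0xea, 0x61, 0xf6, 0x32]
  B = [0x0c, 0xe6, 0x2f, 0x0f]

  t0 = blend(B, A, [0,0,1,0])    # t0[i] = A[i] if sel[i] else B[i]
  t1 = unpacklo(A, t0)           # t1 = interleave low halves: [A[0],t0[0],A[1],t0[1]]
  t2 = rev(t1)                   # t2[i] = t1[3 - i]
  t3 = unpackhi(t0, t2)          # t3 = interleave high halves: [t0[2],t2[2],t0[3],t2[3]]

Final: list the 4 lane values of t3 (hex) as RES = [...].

t0 = [0x0c, 0xe6, 0xf6, 0x0f]
t1 = [0xea, 0x0c, 0x61, 0xe6]
t2 = [0xe6, 0x61, 0x0c, 0xea]
t3 = [0xf6, 0x0c, 0x0f, 0xea]

RES = [ 0xf6  0x0c  0x0f  0xea ]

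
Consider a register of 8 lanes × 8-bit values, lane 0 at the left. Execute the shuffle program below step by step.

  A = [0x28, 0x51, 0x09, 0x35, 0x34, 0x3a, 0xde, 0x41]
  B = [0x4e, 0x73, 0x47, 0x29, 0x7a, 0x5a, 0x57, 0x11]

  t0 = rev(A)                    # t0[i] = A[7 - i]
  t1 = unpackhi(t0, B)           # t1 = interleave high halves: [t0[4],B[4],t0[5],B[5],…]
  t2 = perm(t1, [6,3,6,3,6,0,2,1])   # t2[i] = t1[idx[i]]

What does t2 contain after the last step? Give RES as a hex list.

→ t0 |41|de|3a|34|35|09|51|28|
→ t1 |35|7a|09|5a|51|57|28|11|
→ t2 |28|5a|28|5a|28|35|09|7a|

RES = [ 0x28  0x5a  0x28  0x5a  0x28  0x35  0x09  0x7a ]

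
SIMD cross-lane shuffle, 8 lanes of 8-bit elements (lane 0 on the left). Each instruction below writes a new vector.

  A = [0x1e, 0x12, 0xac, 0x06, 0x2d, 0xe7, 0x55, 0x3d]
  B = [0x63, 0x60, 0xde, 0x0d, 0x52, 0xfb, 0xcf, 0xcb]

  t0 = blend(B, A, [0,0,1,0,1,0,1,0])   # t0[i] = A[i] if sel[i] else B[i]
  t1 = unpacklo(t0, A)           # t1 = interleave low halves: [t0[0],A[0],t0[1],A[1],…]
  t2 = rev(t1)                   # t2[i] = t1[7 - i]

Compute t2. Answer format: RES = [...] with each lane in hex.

RES = [ 0x06  0x0d  0xac  0xac  0x12  0x60  0x1e  0x63 ]

t0 = [0x63, 0x60, 0xac, 0x0d, 0x2d, 0xfb, 0x55, 0xcb]
t1 = [0x63, 0x1e, 0x60, 0x12, 0xac, 0xac, 0x0d, 0x06]
t2 = [0x06, 0x0d, 0xac, 0xac, 0x12, 0x60, 0x1e, 0x63]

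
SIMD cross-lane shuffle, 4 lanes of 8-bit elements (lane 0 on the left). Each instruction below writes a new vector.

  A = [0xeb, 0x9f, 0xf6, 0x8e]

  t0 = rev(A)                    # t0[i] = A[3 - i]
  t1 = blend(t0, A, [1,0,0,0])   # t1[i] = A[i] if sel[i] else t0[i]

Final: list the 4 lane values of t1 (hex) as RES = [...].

t0 = [0x8e, 0xf6, 0x9f, 0xeb]
t1 = [0xeb, 0xf6, 0x9f, 0xeb]

RES = [0xeb, 0xf6, 0x9f, 0xeb]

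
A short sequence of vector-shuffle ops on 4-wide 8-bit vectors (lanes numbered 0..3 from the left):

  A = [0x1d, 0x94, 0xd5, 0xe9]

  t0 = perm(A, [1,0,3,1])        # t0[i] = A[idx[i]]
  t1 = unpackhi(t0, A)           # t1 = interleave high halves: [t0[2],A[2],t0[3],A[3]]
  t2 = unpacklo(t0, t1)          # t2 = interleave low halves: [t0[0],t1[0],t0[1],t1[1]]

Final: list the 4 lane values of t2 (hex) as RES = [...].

RES = [ 0x94  0xe9  0x1d  0xd5 ]

  t0: 94 1d e9 94
  t1: e9 d5 94 e9
  t2: 94 e9 1d d5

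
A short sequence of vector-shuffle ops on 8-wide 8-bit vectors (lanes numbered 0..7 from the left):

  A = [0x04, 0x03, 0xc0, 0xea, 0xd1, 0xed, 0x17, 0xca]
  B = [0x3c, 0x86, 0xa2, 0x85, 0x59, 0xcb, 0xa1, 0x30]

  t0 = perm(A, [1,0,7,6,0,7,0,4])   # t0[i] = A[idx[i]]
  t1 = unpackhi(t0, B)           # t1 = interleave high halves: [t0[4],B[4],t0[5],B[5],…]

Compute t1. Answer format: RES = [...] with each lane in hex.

t0 = [0x03, 0x04, 0xca, 0x17, 0x04, 0xca, 0x04, 0xd1]
t1 = [0x04, 0x59, 0xca, 0xcb, 0x04, 0xa1, 0xd1, 0x30]

RES = [ 0x04  0x59  0xca  0xcb  0x04  0xa1  0xd1  0x30 ]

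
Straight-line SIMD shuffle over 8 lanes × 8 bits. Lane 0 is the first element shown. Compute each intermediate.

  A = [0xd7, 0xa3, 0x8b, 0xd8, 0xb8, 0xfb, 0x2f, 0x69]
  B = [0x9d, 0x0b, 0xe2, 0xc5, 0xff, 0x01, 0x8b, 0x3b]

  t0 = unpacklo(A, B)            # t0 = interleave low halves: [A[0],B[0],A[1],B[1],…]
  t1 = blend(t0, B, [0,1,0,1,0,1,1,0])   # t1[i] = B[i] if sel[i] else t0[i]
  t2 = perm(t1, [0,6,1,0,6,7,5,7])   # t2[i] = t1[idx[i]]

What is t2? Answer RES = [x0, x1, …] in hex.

RES = [0xd7, 0x8b, 0x0b, 0xd7, 0x8b, 0xc5, 0x01, 0xc5]

→ t0 |d7|9d|a3|0b|8b|e2|d8|c5|
→ t1 |d7|0b|a3|c5|8b|01|8b|c5|
→ t2 |d7|8b|0b|d7|8b|c5|01|c5|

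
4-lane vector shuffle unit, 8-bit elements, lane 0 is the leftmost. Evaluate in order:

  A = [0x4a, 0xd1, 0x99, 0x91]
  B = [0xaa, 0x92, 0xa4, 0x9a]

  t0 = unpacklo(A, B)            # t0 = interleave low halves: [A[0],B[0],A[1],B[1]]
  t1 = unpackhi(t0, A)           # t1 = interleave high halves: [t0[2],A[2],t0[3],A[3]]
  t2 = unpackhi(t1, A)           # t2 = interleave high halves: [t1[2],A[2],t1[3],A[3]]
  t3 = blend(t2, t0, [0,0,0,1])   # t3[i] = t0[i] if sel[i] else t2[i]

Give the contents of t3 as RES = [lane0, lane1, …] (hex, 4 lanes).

  t0: 4a aa d1 92
  t1: d1 99 92 91
  t2: 92 99 91 91
  t3: 92 99 91 92

RES = [ 0x92  0x99  0x91  0x92 ]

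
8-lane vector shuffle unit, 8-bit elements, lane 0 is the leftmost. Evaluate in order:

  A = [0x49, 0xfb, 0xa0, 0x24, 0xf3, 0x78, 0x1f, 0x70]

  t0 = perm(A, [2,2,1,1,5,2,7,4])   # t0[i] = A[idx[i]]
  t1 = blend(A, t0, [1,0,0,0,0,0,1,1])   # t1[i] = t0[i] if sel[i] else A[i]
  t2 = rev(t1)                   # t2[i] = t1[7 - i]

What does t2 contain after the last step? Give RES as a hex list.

t0 = [0xa0, 0xa0, 0xfb, 0xfb, 0x78, 0xa0, 0x70, 0xf3]
t1 = [0xa0, 0xfb, 0xa0, 0x24, 0xf3, 0x78, 0x70, 0xf3]
t2 = [0xf3, 0x70, 0x78, 0xf3, 0x24, 0xa0, 0xfb, 0xa0]

RES = [ 0xf3  0x70  0x78  0xf3  0x24  0xa0  0xfb  0xa0 ]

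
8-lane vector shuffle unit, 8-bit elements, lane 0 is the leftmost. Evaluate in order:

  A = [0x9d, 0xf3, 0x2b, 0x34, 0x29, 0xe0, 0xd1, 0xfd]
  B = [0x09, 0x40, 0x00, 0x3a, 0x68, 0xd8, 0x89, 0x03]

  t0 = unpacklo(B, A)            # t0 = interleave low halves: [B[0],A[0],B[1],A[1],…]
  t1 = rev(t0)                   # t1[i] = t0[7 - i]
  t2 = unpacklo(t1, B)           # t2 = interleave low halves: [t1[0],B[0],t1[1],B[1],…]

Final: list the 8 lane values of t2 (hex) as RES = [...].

RES = [0x34, 0x09, 0x3a, 0x40, 0x2b, 0x00, 0x00, 0x3a]

  t0: 09 9d 40 f3 00 2b 3a 34
  t1: 34 3a 2b 00 f3 40 9d 09
  t2: 34 09 3a 40 2b 00 00 3a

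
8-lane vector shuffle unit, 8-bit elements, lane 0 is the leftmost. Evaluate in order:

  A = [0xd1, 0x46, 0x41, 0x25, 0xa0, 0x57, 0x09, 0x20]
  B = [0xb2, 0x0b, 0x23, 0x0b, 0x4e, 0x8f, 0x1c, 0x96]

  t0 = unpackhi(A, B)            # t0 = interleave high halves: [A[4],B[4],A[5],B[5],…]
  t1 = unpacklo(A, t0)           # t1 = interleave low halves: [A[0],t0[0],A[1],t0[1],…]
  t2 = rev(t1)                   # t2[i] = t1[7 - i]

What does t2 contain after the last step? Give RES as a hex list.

RES = [0x8f, 0x25, 0x57, 0x41, 0x4e, 0x46, 0xa0, 0xd1]

→ t0 |a0|4e|57|8f|09|1c|20|96|
→ t1 |d1|a0|46|4e|41|57|25|8f|
→ t2 |8f|25|57|41|4e|46|a0|d1|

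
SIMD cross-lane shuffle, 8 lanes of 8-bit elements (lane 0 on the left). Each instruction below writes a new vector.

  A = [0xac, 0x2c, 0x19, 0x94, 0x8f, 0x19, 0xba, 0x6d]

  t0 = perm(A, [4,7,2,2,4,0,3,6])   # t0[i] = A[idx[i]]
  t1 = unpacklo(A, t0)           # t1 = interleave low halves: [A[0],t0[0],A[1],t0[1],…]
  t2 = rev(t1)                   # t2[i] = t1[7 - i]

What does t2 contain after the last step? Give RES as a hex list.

RES = [0x19, 0x94, 0x19, 0x19, 0x6d, 0x2c, 0x8f, 0xac]

t0 = [0x8f, 0x6d, 0x19, 0x19, 0x8f, 0xac, 0x94, 0xba]
t1 = [0xac, 0x8f, 0x2c, 0x6d, 0x19, 0x19, 0x94, 0x19]
t2 = [0x19, 0x94, 0x19, 0x19, 0x6d, 0x2c, 0x8f, 0xac]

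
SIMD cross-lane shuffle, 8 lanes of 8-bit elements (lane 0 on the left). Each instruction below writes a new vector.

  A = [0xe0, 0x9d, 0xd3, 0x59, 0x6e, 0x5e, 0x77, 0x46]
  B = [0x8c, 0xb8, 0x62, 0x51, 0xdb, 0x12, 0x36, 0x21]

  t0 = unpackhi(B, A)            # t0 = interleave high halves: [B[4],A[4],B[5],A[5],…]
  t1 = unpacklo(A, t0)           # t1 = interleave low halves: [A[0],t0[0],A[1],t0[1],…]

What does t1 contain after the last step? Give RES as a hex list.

→ t0 |db|6e|12|5e|36|77|21|46|
→ t1 |e0|db|9d|6e|d3|12|59|5e|

RES = [0xe0, 0xdb, 0x9d, 0x6e, 0xd3, 0x12, 0x59, 0x5e]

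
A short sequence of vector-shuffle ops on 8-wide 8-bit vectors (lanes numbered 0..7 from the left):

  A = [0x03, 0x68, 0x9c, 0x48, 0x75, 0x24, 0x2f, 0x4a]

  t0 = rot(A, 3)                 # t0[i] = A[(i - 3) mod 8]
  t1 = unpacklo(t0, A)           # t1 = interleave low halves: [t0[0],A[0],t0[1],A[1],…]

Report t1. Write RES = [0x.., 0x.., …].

RES = [ 0x24  0x03  0x2f  0x68  0x4a  0x9c  0x03  0x48 ]

  t0: 24 2f 4a 03 68 9c 48 75
  t1: 24 03 2f 68 4a 9c 03 48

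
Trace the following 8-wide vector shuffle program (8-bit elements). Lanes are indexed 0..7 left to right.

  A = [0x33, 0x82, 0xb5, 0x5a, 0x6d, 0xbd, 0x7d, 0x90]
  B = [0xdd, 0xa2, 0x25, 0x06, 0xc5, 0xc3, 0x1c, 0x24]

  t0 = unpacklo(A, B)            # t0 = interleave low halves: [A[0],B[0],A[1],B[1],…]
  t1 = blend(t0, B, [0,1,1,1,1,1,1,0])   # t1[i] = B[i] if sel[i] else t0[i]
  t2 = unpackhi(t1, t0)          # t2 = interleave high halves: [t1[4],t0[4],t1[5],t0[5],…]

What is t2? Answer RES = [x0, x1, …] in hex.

→ t0 |33|dd|82|a2|b5|25|5a|06|
→ t1 |33|a2|25|06|c5|c3|1c|06|
→ t2 |c5|b5|c3|25|1c|5a|06|06|

RES = [0xc5, 0xb5, 0xc3, 0x25, 0x1c, 0x5a, 0x06, 0x06]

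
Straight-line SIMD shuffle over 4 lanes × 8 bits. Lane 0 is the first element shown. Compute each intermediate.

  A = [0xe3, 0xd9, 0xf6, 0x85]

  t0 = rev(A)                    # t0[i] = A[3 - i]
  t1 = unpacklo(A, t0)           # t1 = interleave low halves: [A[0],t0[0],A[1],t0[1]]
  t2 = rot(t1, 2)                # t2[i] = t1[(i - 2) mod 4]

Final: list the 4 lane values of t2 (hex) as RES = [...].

→ t0 |85|f6|d9|e3|
→ t1 |e3|85|d9|f6|
→ t2 |d9|f6|e3|85|

RES = [0xd9, 0xf6, 0xe3, 0x85]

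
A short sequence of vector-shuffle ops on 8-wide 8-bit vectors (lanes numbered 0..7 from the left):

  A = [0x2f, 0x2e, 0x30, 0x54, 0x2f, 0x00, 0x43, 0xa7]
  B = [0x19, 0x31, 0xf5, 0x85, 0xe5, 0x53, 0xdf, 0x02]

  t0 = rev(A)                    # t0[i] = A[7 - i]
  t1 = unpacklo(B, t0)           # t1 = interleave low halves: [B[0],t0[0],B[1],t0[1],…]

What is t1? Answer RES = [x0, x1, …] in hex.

RES = [ 0x19  0xa7  0x31  0x43  0xf5  0x00  0x85  0x2f ]

  t0: a7 43 00 2f 54 30 2e 2f
  t1: 19 a7 31 43 f5 00 85 2f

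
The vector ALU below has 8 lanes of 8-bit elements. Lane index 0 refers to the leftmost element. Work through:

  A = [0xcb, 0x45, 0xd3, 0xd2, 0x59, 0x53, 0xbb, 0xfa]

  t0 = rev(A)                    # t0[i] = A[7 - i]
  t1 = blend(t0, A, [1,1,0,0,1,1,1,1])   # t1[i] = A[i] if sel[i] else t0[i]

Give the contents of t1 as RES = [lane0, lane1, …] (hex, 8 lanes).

RES = [ 0xcb  0x45  0x53  0x59  0x59  0x53  0xbb  0xfa ]

  t0: fa bb 53 59 d2 d3 45 cb
  t1: cb 45 53 59 59 53 bb fa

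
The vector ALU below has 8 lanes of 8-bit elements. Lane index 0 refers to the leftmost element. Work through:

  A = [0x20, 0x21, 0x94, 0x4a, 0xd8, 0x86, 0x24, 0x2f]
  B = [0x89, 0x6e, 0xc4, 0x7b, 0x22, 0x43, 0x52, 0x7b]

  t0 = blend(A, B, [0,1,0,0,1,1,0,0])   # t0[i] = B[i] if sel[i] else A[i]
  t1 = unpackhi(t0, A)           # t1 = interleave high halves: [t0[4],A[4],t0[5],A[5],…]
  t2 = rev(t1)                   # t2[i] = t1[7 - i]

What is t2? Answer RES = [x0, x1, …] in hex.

RES = [ 0x2f  0x2f  0x24  0x24  0x86  0x43  0xd8  0x22 ]

→ t0 |20|6e|94|4a|22|43|24|2f|
→ t1 |22|d8|43|86|24|24|2f|2f|
→ t2 |2f|2f|24|24|86|43|d8|22|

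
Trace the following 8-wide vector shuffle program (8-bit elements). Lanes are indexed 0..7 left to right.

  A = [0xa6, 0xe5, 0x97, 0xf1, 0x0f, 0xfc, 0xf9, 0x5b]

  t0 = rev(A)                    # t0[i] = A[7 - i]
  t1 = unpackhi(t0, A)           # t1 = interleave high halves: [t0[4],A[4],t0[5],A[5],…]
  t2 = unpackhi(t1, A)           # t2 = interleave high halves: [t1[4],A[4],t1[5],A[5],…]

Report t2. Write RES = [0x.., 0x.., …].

RES = [0xe5, 0x0f, 0xf9, 0xfc, 0xa6, 0xf9, 0x5b, 0x5b]

t0 = [0x5b, 0xf9, 0xfc, 0x0f, 0xf1, 0x97, 0xe5, 0xa6]
t1 = [0xf1, 0x0f, 0x97, 0xfc, 0xe5, 0xf9, 0xa6, 0x5b]
t2 = [0xe5, 0x0f, 0xf9, 0xfc, 0xa6, 0xf9, 0x5b, 0x5b]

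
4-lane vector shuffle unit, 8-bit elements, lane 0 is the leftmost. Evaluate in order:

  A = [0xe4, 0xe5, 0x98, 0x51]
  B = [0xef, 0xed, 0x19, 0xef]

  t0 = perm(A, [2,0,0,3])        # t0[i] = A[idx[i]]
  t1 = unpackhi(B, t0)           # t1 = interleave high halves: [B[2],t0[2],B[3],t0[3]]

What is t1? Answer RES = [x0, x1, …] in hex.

RES = [ 0x19  0xe4  0xef  0x51 ]

t0 = [0x98, 0xe4, 0xe4, 0x51]
t1 = [0x19, 0xe4, 0xef, 0x51]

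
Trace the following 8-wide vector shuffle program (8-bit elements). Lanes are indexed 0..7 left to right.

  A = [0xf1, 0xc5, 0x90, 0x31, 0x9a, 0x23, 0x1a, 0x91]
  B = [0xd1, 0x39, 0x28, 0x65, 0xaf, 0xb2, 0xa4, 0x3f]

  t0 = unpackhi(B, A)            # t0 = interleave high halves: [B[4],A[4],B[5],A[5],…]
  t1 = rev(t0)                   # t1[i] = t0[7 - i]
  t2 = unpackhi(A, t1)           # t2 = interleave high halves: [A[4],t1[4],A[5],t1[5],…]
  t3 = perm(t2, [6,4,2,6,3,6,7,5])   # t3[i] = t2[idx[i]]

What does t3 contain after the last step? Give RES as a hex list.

RES = [0x91, 0x1a, 0x23, 0x91, 0xb2, 0x91, 0xaf, 0x9a]

  t0: af 9a b2 23 a4 1a 3f 91
  t1: 91 3f 1a a4 23 b2 9a af
  t2: 9a 23 23 b2 1a 9a 91 af
  t3: 91 1a 23 91 b2 91 af 9a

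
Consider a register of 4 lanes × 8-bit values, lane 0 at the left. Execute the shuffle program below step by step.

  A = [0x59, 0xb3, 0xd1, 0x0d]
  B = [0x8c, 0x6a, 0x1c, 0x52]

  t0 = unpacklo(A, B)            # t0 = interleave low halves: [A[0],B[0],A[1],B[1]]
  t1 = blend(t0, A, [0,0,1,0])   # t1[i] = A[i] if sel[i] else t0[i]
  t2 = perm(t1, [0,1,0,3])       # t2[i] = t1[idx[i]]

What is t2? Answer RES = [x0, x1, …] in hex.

RES = [ 0x59  0x8c  0x59  0x6a ]

  t0: 59 8c b3 6a
  t1: 59 8c d1 6a
  t2: 59 8c 59 6a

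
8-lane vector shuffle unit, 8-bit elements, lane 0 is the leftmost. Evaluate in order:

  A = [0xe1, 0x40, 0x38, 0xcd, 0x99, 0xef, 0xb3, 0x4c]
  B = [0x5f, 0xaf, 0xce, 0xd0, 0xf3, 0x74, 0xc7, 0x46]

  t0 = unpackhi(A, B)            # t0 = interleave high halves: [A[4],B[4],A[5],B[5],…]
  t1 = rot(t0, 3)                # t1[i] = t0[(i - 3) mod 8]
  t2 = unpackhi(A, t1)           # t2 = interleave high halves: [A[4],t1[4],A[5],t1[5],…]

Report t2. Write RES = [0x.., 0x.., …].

RES = [0x99, 0xf3, 0xef, 0xef, 0xb3, 0x74, 0x4c, 0xb3]

  t0: 99 f3 ef 74 b3 c7 4c 46
  t1: c7 4c 46 99 f3 ef 74 b3
  t2: 99 f3 ef ef b3 74 4c b3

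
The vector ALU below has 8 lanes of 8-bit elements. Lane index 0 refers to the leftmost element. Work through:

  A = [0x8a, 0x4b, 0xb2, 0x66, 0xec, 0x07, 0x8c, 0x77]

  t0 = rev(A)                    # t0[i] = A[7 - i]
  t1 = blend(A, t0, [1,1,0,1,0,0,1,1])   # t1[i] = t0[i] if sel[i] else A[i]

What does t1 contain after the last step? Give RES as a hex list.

RES = [0x77, 0x8c, 0xb2, 0xec, 0xec, 0x07, 0x4b, 0x8a]

  t0: 77 8c 07 ec 66 b2 4b 8a
  t1: 77 8c b2 ec ec 07 4b 8a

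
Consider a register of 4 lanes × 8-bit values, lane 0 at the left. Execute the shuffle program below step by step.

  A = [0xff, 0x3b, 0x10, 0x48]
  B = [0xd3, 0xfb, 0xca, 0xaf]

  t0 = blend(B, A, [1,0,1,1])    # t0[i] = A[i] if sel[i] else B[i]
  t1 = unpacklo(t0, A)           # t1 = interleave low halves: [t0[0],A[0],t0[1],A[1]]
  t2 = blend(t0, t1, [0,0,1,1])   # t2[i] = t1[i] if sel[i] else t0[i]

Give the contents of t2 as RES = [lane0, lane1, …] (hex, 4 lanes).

t0 = [0xff, 0xfb, 0x10, 0x48]
t1 = [0xff, 0xff, 0xfb, 0x3b]
t2 = [0xff, 0xfb, 0xfb, 0x3b]

RES = [ 0xff  0xfb  0xfb  0x3b ]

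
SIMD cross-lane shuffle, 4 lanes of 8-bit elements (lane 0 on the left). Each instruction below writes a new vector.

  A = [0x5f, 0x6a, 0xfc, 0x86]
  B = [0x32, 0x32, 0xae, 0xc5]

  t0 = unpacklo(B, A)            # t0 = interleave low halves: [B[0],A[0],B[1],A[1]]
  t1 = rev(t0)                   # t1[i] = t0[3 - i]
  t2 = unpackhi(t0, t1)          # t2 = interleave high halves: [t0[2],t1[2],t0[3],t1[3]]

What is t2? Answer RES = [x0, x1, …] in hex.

RES = [ 0x32  0x5f  0x6a  0x32 ]

→ t0 |32|5f|32|6a|
→ t1 |6a|32|5f|32|
→ t2 |32|5f|6a|32|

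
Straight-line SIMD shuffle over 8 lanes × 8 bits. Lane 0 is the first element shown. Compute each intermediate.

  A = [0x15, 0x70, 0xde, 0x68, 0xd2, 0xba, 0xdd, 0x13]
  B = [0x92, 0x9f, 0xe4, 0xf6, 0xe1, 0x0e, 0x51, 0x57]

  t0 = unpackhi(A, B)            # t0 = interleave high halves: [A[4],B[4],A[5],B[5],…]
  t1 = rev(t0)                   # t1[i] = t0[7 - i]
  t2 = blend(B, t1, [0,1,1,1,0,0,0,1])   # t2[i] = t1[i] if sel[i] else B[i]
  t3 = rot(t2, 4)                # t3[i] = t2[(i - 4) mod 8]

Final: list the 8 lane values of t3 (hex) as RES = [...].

  t0: d2 e1 ba 0e dd 51 13 57
  t1: 57 13 51 dd 0e ba e1 d2
  t2: 92 13 51 dd e1 0e 51 d2
  t3: e1 0e 51 d2 92 13 51 dd

RES = [ 0xe1  0x0e  0x51  0xd2  0x92  0x13  0x51  0xdd ]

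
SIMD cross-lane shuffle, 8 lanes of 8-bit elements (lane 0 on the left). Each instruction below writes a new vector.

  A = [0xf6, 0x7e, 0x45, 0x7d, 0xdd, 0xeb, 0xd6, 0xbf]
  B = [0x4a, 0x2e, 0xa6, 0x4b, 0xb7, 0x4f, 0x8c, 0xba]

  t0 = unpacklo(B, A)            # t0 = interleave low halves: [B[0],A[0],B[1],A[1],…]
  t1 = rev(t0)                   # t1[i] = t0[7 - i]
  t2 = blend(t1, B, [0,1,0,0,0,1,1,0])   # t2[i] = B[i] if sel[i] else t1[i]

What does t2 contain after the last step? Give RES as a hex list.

t0 = [0x4a, 0xf6, 0x2e, 0x7e, 0xa6, 0x45, 0x4b, 0x7d]
t1 = [0x7d, 0x4b, 0x45, 0xa6, 0x7e, 0x2e, 0xf6, 0x4a]
t2 = [0x7d, 0x2e, 0x45, 0xa6, 0x7e, 0x4f, 0x8c, 0x4a]

RES = [0x7d, 0x2e, 0x45, 0xa6, 0x7e, 0x4f, 0x8c, 0x4a]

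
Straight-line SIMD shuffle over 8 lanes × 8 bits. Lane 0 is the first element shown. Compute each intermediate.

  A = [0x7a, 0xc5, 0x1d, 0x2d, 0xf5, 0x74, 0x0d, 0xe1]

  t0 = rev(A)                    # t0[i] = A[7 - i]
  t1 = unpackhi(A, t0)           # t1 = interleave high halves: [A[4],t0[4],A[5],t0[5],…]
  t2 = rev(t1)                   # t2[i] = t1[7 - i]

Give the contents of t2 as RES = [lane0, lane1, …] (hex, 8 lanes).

  t0: e1 0d 74 f5 2d 1d c5 7a
  t1: f5 2d 74 1d 0d c5 e1 7a
  t2: 7a e1 c5 0d 1d 74 2d f5

RES = [ 0x7a  0xe1  0xc5  0x0d  0x1d  0x74  0x2d  0xf5 ]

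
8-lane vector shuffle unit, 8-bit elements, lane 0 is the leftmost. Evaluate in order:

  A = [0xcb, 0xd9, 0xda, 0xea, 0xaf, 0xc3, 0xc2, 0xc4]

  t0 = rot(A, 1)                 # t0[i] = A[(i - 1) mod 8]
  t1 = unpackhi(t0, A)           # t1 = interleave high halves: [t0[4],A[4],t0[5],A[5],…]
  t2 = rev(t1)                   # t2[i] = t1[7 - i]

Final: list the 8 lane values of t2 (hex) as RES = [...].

RES = [0xc4, 0xc2, 0xc2, 0xc3, 0xc3, 0xaf, 0xaf, 0xea]

  t0: c4 cb d9 da ea af c3 c2
  t1: ea af af c3 c3 c2 c2 c4
  t2: c4 c2 c2 c3 c3 af af ea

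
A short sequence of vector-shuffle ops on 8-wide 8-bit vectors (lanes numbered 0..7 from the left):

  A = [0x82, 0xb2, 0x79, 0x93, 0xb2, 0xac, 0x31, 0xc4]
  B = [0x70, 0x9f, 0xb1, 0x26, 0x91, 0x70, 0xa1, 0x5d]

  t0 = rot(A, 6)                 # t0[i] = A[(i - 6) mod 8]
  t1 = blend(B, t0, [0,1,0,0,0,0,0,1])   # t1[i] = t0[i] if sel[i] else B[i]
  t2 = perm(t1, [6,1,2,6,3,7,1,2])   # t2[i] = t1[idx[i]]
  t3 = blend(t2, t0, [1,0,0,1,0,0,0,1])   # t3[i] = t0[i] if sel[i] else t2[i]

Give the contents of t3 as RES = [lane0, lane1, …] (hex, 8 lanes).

→ t0 |79|93|b2|ac|31|c4|82|b2|
→ t1 |70|93|b1|26|91|70|a1|b2|
→ t2 |a1|93|b1|a1|26|b2|93|b1|
→ t3 |79|93|b1|ac|26|b2|93|b2|

RES = [ 0x79  0x93  0xb1  0xac  0x26  0xb2  0x93  0xb2 ]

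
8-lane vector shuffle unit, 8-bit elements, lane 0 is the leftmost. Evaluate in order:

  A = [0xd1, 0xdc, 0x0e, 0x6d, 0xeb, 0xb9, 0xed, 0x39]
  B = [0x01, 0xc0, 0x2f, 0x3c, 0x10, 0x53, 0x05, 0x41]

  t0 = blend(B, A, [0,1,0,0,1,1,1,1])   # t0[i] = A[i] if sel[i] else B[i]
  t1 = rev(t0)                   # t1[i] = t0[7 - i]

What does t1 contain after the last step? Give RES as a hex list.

RES = [ 0x39  0xed  0xb9  0xeb  0x3c  0x2f  0xdc  0x01 ]

t0 = [0x01, 0xdc, 0x2f, 0x3c, 0xeb, 0xb9, 0xed, 0x39]
t1 = [0x39, 0xed, 0xb9, 0xeb, 0x3c, 0x2f, 0xdc, 0x01]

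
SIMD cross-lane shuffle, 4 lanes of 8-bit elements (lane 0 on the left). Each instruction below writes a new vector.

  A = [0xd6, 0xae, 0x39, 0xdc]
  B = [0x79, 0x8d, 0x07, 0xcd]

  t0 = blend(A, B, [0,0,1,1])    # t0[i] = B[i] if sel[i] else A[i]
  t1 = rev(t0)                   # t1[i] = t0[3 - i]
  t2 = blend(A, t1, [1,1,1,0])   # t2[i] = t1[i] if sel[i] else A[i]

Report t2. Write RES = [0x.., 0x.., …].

→ t0 |d6|ae|07|cd|
→ t1 |cd|07|ae|d6|
→ t2 |cd|07|ae|dc|

RES = [ 0xcd  0x07  0xae  0xdc ]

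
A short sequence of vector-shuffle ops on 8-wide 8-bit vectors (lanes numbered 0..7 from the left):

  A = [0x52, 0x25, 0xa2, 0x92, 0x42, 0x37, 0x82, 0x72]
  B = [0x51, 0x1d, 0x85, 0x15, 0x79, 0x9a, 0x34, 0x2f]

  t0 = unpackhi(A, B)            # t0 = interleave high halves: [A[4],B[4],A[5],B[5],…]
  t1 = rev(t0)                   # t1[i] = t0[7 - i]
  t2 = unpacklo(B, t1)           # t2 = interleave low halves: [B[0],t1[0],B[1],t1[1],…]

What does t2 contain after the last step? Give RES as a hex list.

t0 = [0x42, 0x79, 0x37, 0x9a, 0x82, 0x34, 0x72, 0x2f]
t1 = [0x2f, 0x72, 0x34, 0x82, 0x9a, 0x37, 0x79, 0x42]
t2 = [0x51, 0x2f, 0x1d, 0x72, 0x85, 0x34, 0x15, 0x82]

RES = [0x51, 0x2f, 0x1d, 0x72, 0x85, 0x34, 0x15, 0x82]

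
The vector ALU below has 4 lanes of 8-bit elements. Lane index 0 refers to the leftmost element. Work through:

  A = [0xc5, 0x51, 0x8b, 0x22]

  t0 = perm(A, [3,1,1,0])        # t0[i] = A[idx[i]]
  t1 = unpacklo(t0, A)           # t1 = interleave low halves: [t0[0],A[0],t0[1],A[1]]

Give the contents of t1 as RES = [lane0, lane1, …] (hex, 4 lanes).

RES = [ 0x22  0xc5  0x51  0x51 ]

→ t0 |22|51|51|c5|
→ t1 |22|c5|51|51|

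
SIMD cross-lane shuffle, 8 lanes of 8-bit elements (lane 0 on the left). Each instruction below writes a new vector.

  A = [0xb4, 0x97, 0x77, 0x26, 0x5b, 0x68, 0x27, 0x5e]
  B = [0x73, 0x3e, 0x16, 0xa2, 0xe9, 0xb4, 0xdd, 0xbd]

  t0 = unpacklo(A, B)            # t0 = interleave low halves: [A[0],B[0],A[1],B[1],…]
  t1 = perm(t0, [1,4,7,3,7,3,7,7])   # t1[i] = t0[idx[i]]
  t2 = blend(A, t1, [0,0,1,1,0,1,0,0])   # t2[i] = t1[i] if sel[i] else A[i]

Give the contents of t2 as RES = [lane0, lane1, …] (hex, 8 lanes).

t0 = [0xb4, 0x73, 0x97, 0x3e, 0x77, 0x16, 0x26, 0xa2]
t1 = [0x73, 0x77, 0xa2, 0x3e, 0xa2, 0x3e, 0xa2, 0xa2]
t2 = [0xb4, 0x97, 0xa2, 0x3e, 0x5b, 0x3e, 0x27, 0x5e]

RES = [0xb4, 0x97, 0xa2, 0x3e, 0x5b, 0x3e, 0x27, 0x5e]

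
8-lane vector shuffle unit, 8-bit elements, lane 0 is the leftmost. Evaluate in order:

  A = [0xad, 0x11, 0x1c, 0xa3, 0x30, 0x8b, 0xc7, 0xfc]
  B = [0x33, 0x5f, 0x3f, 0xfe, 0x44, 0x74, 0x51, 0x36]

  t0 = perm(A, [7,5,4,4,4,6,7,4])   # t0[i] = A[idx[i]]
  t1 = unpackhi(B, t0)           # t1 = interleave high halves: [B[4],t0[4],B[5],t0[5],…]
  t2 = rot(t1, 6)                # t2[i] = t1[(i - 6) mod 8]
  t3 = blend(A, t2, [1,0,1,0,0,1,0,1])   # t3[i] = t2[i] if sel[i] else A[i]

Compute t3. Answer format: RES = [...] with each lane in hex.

RES = [ 0x74  0x11  0x51  0xa3  0x30  0x30  0xc7  0x30 ]

→ t0 |fc|8b|30|30|30|c7|fc|30|
→ t1 |44|30|74|c7|51|fc|36|30|
→ t2 |74|c7|51|fc|36|30|44|30|
→ t3 |74|11|51|a3|30|30|c7|30|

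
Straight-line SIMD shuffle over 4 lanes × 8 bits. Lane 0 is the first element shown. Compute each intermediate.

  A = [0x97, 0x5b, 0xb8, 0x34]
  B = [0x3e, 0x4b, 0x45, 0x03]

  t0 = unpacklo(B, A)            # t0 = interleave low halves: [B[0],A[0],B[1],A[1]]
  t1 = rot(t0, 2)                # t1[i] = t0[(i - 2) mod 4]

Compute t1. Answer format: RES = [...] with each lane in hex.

  t0: 3e 97 4b 5b
  t1: 4b 5b 3e 97

RES = [0x4b, 0x5b, 0x3e, 0x97]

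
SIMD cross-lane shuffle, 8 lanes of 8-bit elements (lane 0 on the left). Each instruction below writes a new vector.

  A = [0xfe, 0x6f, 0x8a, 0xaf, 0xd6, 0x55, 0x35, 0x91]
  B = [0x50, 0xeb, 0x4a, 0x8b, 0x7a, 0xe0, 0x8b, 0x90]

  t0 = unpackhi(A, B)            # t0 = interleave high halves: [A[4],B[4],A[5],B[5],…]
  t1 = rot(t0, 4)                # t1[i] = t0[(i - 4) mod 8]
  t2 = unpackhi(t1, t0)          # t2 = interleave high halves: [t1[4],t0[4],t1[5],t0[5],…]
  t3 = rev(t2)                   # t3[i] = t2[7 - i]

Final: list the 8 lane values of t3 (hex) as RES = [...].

t0 = [0xd6, 0x7a, 0x55, 0xe0, 0x35, 0x8b, 0x91, 0x90]
t1 = [0x35, 0x8b, 0x91, 0x90, 0xd6, 0x7a, 0x55, 0xe0]
t2 = [0xd6, 0x35, 0x7a, 0x8b, 0x55, 0x91, 0xe0, 0x90]
t3 = [0x90, 0xe0, 0x91, 0x55, 0x8b, 0x7a, 0x35, 0xd6]

RES = [0x90, 0xe0, 0x91, 0x55, 0x8b, 0x7a, 0x35, 0xd6]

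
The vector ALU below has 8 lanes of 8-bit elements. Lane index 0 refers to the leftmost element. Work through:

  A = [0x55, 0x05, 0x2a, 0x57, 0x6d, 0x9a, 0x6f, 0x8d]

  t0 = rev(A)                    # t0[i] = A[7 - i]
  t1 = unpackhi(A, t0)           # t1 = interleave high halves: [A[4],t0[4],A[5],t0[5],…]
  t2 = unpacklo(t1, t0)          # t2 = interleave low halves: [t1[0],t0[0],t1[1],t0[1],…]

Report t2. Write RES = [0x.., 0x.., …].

RES = [ 0x6d  0x8d  0x57  0x6f  0x9a  0x9a  0x2a  0x6d ]

  t0: 8d 6f 9a 6d 57 2a 05 55
  t1: 6d 57 9a 2a 6f 05 8d 55
  t2: 6d 8d 57 6f 9a 9a 2a 6d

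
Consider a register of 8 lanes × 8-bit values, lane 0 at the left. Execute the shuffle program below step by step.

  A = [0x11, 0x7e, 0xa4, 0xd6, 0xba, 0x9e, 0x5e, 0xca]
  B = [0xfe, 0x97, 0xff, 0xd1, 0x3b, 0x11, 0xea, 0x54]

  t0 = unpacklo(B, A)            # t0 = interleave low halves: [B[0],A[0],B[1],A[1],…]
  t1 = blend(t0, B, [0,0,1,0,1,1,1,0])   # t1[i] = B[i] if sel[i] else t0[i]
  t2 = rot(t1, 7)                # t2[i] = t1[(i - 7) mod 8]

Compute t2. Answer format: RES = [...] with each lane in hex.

RES = [0x11, 0xff, 0x7e, 0x3b, 0x11, 0xea, 0xd6, 0xfe]

→ t0 |fe|11|97|7e|ff|a4|d1|d6|
→ t1 |fe|11|ff|7e|3b|11|ea|d6|
→ t2 |11|ff|7e|3b|11|ea|d6|fe|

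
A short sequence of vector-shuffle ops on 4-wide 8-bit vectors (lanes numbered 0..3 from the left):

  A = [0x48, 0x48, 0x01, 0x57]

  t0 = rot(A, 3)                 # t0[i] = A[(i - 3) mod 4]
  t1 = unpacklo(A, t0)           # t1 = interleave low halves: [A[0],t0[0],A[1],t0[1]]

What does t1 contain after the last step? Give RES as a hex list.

RES = [ 0x48  0x48  0x48  0x01 ]

  t0: 48 01 57 48
  t1: 48 48 48 01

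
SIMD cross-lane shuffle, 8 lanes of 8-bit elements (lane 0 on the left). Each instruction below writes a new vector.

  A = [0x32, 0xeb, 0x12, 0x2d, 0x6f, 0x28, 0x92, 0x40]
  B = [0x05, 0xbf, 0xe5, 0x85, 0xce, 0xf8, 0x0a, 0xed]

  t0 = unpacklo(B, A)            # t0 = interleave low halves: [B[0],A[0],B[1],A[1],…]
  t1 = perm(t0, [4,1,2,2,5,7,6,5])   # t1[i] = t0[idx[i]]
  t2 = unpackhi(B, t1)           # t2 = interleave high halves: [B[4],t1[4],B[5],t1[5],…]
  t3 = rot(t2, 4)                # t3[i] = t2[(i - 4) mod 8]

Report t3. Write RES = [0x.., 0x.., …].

RES = [0x0a, 0x85, 0xed, 0x12, 0xce, 0x12, 0xf8, 0x2d]

t0 = [0x05, 0x32, 0xbf, 0xeb, 0xe5, 0x12, 0x85, 0x2d]
t1 = [0xe5, 0x32, 0xbf, 0xbf, 0x12, 0x2d, 0x85, 0x12]
t2 = [0xce, 0x12, 0xf8, 0x2d, 0x0a, 0x85, 0xed, 0x12]
t3 = [0x0a, 0x85, 0xed, 0x12, 0xce, 0x12, 0xf8, 0x2d]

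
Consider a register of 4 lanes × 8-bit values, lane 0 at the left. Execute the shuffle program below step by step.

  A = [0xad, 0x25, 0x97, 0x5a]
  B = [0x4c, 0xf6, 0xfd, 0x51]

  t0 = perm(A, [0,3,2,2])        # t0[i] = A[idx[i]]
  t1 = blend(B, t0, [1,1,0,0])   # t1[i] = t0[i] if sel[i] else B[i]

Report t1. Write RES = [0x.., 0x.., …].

RES = [0xad, 0x5a, 0xfd, 0x51]

t0 = [0xad, 0x5a, 0x97, 0x97]
t1 = [0xad, 0x5a, 0xfd, 0x51]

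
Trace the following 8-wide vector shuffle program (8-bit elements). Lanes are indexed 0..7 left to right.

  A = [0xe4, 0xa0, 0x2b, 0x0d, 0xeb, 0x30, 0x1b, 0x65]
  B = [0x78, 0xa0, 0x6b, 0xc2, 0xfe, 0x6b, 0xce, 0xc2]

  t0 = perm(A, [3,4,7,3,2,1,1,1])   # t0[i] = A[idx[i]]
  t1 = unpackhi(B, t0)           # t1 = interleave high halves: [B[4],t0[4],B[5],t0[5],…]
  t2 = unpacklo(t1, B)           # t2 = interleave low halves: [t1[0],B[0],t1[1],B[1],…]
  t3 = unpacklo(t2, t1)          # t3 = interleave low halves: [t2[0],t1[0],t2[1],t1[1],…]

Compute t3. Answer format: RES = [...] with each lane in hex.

  t0: 0d eb 65 0d 2b a0 a0 a0
  t1: fe 2b 6b a0 ce a0 c2 a0
  t2: fe 78 2b a0 6b 6b a0 c2
  t3: fe fe 78 2b 2b 6b a0 a0

RES = [0xfe, 0xfe, 0x78, 0x2b, 0x2b, 0x6b, 0xa0, 0xa0]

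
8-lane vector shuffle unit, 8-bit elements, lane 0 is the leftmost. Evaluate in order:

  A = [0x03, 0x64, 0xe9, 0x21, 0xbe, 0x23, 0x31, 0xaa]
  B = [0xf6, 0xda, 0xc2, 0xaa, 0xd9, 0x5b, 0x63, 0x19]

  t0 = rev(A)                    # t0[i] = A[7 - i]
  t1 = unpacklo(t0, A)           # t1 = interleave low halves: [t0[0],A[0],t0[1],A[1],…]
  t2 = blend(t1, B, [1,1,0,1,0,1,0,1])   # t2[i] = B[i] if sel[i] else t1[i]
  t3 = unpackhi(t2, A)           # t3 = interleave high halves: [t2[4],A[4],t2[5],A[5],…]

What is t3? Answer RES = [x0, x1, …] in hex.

RES = [ 0x23  0xbe  0x5b  0x23  0xbe  0x31  0x19  0xaa ]

  t0: aa 31 23 be 21 e9 64 03
  t1: aa 03 31 64 23 e9 be 21
  t2: f6 da 31 aa 23 5b be 19
  t3: 23 be 5b 23 be 31 19 aa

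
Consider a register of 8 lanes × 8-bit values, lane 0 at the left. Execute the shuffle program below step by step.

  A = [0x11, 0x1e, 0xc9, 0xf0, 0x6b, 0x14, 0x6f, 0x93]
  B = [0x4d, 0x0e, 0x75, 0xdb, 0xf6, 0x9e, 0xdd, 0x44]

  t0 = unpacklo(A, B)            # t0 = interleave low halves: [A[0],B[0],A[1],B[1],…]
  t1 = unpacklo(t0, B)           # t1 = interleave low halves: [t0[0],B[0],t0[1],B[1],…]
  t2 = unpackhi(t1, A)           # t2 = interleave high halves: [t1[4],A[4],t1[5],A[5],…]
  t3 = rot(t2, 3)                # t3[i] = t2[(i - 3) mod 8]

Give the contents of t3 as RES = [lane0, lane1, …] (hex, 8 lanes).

→ t0 |11|4d|1e|0e|c9|75|f0|db|
→ t1 |11|4d|4d|0e|1e|75|0e|db|
→ t2 |1e|6b|75|14|0e|6f|db|93|
→ t3 |6f|db|93|1e|6b|75|14|0e|

RES = [ 0x6f  0xdb  0x93  0x1e  0x6b  0x75  0x14  0x0e ]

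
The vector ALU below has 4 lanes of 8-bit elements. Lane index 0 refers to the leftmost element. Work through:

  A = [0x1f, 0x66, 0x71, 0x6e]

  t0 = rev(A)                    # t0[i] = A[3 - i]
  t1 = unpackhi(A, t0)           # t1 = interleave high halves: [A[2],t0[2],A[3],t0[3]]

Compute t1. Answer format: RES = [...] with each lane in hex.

t0 = [0x6e, 0x71, 0x66, 0x1f]
t1 = [0x71, 0x66, 0x6e, 0x1f]

RES = [ 0x71  0x66  0x6e  0x1f ]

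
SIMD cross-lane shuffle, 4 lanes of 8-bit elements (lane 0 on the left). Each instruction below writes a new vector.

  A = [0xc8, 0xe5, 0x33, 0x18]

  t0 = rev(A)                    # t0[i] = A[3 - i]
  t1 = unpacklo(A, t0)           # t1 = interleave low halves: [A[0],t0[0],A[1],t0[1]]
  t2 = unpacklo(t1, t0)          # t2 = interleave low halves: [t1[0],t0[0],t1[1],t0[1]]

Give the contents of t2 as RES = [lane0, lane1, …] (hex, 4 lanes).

  t0: 18 33 e5 c8
  t1: c8 18 e5 33
  t2: c8 18 18 33

RES = [ 0xc8  0x18  0x18  0x33 ]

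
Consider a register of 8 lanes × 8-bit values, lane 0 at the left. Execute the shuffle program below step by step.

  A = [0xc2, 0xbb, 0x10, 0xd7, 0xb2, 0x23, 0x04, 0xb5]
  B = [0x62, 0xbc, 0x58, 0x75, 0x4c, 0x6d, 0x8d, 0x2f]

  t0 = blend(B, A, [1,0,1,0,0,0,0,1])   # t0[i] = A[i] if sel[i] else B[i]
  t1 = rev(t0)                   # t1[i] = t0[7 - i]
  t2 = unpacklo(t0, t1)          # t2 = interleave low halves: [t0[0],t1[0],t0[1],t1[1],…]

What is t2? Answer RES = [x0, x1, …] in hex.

t0 = [0xc2, 0xbc, 0x10, 0x75, 0x4c, 0x6d, 0x8d, 0xb5]
t1 = [0xb5, 0x8d, 0x6d, 0x4c, 0x75, 0x10, 0xbc, 0xc2]
t2 = [0xc2, 0xb5, 0xbc, 0x8d, 0x10, 0x6d, 0x75, 0x4c]

RES = [ 0xc2  0xb5  0xbc  0x8d  0x10  0x6d  0x75  0x4c ]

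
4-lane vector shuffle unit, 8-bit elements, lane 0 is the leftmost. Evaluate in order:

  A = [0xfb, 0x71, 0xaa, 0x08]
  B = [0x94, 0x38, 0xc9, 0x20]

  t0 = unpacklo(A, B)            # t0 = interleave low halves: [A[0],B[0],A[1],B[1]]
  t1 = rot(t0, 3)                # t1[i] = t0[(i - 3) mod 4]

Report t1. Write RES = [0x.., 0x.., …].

t0 = [0xfb, 0x94, 0x71, 0x38]
t1 = [0x94, 0x71, 0x38, 0xfb]

RES = [0x94, 0x71, 0x38, 0xfb]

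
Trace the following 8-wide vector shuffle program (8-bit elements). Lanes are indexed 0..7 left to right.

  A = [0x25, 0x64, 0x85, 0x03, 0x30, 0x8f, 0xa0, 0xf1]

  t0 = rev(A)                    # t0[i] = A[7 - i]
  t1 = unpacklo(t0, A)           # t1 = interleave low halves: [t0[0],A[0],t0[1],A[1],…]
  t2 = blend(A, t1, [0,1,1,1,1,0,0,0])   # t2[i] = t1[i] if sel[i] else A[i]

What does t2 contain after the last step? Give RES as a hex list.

RES = [ 0x25  0x25  0xa0  0x64  0x8f  0x8f  0xa0  0xf1 ]

→ t0 |f1|a0|8f|30|03|85|64|25|
→ t1 |f1|25|a0|64|8f|85|30|03|
→ t2 |25|25|a0|64|8f|8f|a0|f1|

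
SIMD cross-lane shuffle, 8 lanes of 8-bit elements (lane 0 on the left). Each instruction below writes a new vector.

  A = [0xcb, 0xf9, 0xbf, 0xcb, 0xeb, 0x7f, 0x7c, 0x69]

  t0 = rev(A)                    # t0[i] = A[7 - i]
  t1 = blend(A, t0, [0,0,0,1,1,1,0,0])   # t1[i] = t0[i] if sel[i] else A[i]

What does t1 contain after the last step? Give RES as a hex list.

RES = [ 0xcb  0xf9  0xbf  0xeb  0xcb  0xbf  0x7c  0x69 ]

t0 = [0x69, 0x7c, 0x7f, 0xeb, 0xcb, 0xbf, 0xf9, 0xcb]
t1 = [0xcb, 0xf9, 0xbf, 0xeb, 0xcb, 0xbf, 0x7c, 0x69]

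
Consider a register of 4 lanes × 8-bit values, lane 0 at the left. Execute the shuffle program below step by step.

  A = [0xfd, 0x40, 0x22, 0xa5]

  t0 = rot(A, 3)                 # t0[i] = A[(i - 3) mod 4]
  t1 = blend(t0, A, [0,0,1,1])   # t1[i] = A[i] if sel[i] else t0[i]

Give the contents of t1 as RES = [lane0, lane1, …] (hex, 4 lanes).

t0 = [0x40, 0x22, 0xa5, 0xfd]
t1 = [0x40, 0x22, 0x22, 0xa5]

RES = [0x40, 0x22, 0x22, 0xa5]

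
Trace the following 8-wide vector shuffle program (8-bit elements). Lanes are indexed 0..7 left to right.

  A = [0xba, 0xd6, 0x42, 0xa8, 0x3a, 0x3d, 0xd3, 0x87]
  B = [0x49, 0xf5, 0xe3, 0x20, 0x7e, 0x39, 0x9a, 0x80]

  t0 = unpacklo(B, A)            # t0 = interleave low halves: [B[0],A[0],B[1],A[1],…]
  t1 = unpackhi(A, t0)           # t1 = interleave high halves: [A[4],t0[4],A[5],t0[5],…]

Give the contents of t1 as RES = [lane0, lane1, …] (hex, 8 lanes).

RES = [0x3a, 0xe3, 0x3d, 0x42, 0xd3, 0x20, 0x87, 0xa8]

  t0: 49 ba f5 d6 e3 42 20 a8
  t1: 3a e3 3d 42 d3 20 87 a8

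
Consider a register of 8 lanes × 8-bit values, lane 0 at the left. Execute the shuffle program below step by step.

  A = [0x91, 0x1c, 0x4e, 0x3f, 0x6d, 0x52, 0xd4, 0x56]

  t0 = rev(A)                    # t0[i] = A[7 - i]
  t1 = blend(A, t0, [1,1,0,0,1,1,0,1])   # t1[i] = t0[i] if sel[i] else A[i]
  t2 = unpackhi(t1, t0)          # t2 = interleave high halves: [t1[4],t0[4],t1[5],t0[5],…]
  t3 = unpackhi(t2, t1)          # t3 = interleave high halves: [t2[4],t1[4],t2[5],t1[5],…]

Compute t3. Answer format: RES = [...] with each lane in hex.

RES = [ 0xd4  0x3f  0x1c  0x4e  0x91  0xd4  0x91  0x91 ]

t0 = [0x56, 0xd4, 0x52, 0x6d, 0x3f, 0x4e, 0x1c, 0x91]
t1 = [0x56, 0xd4, 0x4e, 0x3f, 0x3f, 0x4e, 0xd4, 0x91]
t2 = [0x3f, 0x3f, 0x4e, 0x4e, 0xd4, 0x1c, 0x91, 0x91]
t3 = [0xd4, 0x3f, 0x1c, 0x4e, 0x91, 0xd4, 0x91, 0x91]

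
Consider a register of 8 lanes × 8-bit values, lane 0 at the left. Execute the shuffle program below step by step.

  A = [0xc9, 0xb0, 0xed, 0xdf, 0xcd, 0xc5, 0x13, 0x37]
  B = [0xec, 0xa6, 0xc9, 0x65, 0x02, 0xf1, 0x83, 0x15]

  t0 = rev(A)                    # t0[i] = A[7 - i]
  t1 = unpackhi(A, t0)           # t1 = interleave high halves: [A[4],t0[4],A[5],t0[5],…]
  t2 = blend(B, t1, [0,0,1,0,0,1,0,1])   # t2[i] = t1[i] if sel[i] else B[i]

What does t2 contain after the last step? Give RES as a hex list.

t0 = [0x37, 0x13, 0xc5, 0xcd, 0xdf, 0xed, 0xb0, 0xc9]
t1 = [0xcd, 0xdf, 0xc5, 0xed, 0x13, 0xb0, 0x37, 0xc9]
t2 = [0xec, 0xa6, 0xc5, 0x65, 0x02, 0xb0, 0x83, 0xc9]

RES = [0xec, 0xa6, 0xc5, 0x65, 0x02, 0xb0, 0x83, 0xc9]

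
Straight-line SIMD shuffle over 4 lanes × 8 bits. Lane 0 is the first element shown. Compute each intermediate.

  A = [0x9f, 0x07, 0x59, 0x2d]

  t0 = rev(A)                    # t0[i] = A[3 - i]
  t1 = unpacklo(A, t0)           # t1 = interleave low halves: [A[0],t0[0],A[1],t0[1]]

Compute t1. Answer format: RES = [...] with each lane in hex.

RES = [ 0x9f  0x2d  0x07  0x59 ]

→ t0 |2d|59|07|9f|
→ t1 |9f|2d|07|59|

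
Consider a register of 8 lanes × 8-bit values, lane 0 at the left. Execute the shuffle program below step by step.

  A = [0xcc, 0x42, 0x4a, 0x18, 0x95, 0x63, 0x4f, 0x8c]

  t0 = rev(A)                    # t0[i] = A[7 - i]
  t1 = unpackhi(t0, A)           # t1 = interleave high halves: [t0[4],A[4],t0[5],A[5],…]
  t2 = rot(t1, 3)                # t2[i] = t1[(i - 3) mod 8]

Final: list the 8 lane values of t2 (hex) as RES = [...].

RES = [ 0x4f  0xcc  0x8c  0x18  0x95  0x4a  0x63  0x42 ]

t0 = [0x8c, 0x4f, 0x63, 0x95, 0x18, 0x4a, 0x42, 0xcc]
t1 = [0x18, 0x95, 0x4a, 0x63, 0x42, 0x4f, 0xcc, 0x8c]
t2 = [0x4f, 0xcc, 0x8c, 0x18, 0x95, 0x4a, 0x63, 0x42]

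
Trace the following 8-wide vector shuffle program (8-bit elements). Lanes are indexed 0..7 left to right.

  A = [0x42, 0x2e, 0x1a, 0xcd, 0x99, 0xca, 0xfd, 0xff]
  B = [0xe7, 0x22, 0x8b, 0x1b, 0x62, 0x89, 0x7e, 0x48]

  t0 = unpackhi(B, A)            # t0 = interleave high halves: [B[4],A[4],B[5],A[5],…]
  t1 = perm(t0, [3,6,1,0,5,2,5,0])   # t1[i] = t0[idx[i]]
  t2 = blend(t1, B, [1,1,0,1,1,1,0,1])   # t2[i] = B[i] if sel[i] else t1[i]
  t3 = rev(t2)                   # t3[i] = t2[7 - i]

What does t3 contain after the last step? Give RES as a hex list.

→ t0 |62|99|89|ca|7e|fd|48|ff|
→ t1 |ca|48|99|62|fd|89|fd|62|
→ t2 |e7|22|99|1b|62|89|fd|48|
→ t3 |48|fd|89|62|1b|99|22|e7|

RES = [ 0x48  0xfd  0x89  0x62  0x1b  0x99  0x22  0xe7 ]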